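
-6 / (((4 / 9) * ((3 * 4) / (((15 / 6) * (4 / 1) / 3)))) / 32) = -120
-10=-10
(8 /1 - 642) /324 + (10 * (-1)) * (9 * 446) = -6502997 /162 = -40141.96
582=582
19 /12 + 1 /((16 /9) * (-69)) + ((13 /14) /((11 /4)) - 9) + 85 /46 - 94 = -8436137 /85008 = -99.24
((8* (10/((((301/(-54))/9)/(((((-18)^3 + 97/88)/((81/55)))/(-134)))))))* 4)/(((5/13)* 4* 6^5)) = -775645/607824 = -1.28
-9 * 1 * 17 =-153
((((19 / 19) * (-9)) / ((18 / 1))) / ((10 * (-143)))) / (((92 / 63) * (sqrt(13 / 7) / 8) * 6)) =21 * sqrt(91) / 855140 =0.00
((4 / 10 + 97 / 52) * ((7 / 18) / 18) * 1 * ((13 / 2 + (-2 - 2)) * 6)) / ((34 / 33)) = 45353 / 63648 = 0.71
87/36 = 29/12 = 2.42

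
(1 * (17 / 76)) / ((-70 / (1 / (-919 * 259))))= 0.00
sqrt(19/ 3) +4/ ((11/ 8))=sqrt(57)/ 3 +32/ 11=5.43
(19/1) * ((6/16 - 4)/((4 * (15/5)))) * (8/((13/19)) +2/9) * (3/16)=-384047/29952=-12.82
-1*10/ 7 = -10/ 7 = -1.43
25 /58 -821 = -47593 /58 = -820.57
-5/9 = -0.56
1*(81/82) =81/82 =0.99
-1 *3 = -3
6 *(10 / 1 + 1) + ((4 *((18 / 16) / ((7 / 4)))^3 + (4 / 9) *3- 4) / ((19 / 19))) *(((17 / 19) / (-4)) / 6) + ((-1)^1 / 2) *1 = 61524461 / 938448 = 65.56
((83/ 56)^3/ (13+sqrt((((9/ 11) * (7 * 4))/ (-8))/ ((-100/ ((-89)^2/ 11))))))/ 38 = 22485523775/ 2995339994752- 8396692095 * sqrt(14)/ 11981359979008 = 0.00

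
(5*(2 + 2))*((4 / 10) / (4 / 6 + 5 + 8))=24 / 41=0.59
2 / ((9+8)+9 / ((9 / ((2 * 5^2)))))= 2 / 67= 0.03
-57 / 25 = -2.28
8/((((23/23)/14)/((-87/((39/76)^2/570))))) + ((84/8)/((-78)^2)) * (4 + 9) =-85547642789/4056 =-21091627.91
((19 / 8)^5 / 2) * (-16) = -2476099 / 4096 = -604.52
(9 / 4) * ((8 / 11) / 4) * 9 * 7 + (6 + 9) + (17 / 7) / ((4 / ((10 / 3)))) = 9886 / 231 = 42.80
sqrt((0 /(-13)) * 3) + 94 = 94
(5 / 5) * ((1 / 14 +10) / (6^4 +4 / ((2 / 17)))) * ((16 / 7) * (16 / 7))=9024 / 228095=0.04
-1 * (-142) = 142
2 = 2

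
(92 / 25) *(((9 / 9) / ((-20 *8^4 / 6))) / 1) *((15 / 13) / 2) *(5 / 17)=-207 / 4526080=-0.00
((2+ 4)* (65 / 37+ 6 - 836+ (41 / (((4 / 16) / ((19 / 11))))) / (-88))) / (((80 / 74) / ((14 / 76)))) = -156343173 / 183920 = -850.06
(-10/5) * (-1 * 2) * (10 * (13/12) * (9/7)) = 390/7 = 55.71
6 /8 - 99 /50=-1.23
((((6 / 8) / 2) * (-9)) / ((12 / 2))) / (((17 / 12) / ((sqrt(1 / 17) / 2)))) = -27 * sqrt(17) / 2312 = -0.05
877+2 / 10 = 4386 / 5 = 877.20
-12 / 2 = -6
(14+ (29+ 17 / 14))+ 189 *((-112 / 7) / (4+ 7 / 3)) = -115247 / 266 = -433.26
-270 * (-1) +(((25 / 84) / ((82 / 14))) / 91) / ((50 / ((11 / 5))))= 120884411 / 447720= 270.00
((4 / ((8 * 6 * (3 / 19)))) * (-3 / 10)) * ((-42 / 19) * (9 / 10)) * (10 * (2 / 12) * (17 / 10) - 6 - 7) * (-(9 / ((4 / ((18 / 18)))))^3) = 933849 / 25600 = 36.48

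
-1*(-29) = 29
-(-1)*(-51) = -51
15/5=3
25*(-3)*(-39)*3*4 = 35100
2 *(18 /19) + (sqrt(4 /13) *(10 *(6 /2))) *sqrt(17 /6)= 36 /19 + 10 *sqrt(1326) /13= 29.91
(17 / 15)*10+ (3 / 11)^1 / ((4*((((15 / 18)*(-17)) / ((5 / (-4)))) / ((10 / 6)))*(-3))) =50849 / 4488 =11.33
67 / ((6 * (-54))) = -67 / 324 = -0.21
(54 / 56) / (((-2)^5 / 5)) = -135 / 896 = -0.15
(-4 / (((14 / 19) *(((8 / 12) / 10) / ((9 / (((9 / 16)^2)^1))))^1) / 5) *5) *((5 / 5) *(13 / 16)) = -47047.62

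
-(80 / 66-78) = 2534 / 33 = 76.79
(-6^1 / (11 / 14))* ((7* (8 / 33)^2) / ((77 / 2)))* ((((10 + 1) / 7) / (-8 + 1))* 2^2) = 2048 / 27951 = 0.07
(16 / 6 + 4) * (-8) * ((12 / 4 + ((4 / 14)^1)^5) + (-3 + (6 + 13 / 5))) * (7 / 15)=-23131552 / 108045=-214.09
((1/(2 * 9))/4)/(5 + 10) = 1/1080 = 0.00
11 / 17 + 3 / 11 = 172 / 187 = 0.92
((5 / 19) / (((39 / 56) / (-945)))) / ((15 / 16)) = -94080 / 247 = -380.89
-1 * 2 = -2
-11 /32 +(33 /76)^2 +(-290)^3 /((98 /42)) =-845225196551 /80864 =-10452428.73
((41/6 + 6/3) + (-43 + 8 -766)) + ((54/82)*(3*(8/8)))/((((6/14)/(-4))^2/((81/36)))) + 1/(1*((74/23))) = -1841500/4551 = -404.64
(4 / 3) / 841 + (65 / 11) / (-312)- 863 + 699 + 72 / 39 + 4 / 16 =-467355103 / 2886312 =-161.92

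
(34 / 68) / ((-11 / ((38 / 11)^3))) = -27436 / 14641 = -1.87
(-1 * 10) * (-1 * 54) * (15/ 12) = 675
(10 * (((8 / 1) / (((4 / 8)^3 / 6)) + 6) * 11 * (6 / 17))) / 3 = 85800 / 17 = 5047.06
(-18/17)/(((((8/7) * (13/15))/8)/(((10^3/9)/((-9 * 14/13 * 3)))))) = 5000/153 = 32.68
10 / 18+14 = 131 / 9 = 14.56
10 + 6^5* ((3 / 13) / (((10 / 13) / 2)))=23378 / 5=4675.60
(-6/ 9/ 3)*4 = -8/ 9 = -0.89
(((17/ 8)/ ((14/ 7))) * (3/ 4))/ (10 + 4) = 51/ 896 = 0.06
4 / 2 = 2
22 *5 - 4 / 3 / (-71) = 23434 / 213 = 110.02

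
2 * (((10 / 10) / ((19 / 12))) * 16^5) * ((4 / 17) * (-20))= -2013265920 / 323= -6233021.42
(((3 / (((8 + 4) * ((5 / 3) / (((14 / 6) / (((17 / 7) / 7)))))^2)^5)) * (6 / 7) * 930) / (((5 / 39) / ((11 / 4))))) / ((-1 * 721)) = -2039120316502832247010158833 / 6229421152387410000000000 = -327.34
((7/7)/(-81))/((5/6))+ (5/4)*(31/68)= 20381/36720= 0.56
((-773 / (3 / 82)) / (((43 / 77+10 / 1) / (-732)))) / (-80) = -148862021 / 8130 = -18310.21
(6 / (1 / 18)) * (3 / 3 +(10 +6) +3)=2160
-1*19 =-19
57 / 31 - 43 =-1276 / 31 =-41.16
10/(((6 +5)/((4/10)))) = 4/11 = 0.36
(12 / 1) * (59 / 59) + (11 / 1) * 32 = 364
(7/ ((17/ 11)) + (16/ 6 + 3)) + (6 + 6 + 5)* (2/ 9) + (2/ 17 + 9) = 3533/ 153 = 23.09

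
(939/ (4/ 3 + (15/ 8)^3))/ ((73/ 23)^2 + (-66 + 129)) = 1.62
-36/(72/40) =-20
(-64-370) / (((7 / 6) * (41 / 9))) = -3348 / 41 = -81.66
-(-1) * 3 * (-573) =-1719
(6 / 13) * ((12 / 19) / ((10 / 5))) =36 / 247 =0.15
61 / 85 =0.72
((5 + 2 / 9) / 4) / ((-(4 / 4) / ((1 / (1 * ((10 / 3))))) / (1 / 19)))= -47 / 2280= -0.02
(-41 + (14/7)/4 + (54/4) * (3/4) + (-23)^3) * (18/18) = -97579/8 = -12197.38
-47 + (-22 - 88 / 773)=-53425 / 773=-69.11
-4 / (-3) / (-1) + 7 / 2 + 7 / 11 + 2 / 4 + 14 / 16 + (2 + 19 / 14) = 13925 / 1848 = 7.54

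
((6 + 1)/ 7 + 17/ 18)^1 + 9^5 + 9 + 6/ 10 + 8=5316169/ 90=59068.54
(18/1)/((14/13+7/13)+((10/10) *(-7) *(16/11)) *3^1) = -0.62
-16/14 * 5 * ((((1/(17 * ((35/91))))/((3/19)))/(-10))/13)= 76/1785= 0.04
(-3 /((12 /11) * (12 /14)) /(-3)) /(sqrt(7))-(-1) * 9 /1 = 11 * sqrt(7) /72 + 9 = 9.40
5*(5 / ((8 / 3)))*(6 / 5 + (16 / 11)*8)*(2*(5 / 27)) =8825 / 198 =44.57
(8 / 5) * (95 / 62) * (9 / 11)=684 / 341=2.01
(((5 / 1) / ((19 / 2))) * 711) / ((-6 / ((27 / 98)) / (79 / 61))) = -2527605 / 113582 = -22.25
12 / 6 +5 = 7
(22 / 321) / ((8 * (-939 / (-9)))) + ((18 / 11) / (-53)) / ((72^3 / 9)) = 0.00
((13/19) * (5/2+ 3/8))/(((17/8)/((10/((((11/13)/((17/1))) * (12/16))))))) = 155480/627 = 247.97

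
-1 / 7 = -0.14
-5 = -5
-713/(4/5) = -3565/4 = -891.25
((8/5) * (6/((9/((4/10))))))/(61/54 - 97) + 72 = 9318024/129425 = 72.00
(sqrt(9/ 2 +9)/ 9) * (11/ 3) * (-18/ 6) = -11 * sqrt(6)/ 6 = -4.49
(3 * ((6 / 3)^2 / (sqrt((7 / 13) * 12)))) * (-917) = -262 * sqrt(273) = -4328.95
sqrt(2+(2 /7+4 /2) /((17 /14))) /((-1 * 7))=-sqrt(1122) /119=-0.28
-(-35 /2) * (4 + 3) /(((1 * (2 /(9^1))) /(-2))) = -2205 /2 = -1102.50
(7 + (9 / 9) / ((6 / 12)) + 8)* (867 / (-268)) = -14739 / 268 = -55.00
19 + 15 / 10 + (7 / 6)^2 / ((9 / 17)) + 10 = 10715 / 324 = 33.07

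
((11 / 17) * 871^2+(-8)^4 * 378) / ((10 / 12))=207995682 / 85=2447008.02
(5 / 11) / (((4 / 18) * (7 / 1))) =45 / 154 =0.29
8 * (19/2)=76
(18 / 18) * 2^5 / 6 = 16 / 3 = 5.33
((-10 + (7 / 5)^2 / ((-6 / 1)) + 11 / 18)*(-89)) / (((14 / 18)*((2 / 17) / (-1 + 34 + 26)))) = 97568831 / 175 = 557536.18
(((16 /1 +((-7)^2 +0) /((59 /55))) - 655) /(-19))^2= 1225420036 /1256641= 975.16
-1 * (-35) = 35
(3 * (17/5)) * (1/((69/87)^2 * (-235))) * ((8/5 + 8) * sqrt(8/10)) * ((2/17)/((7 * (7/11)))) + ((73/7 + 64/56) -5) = 46/7 -5328576 * sqrt(5)/761429375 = 6.56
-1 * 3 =-3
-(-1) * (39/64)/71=39/4544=0.01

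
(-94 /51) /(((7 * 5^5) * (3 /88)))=-8272 /3346875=-0.00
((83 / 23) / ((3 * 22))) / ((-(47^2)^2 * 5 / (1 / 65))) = -0.00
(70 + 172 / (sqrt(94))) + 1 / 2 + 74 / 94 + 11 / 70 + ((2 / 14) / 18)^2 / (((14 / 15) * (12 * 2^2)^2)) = 89.18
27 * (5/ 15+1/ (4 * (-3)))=27/ 4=6.75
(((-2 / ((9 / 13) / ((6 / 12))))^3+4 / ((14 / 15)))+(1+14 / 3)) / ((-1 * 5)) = -35408 / 25515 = -1.39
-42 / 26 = -21 / 13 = -1.62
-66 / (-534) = 0.12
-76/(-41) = 76/41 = 1.85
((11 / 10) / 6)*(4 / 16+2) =33 / 80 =0.41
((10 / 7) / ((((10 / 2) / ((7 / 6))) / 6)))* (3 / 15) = 2 / 5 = 0.40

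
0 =0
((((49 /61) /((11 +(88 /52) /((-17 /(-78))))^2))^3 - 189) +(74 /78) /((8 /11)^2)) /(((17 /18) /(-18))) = 3017605608583559055273286197 /845757503908517564174096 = 3567.93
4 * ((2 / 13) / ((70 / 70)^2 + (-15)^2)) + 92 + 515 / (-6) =6.17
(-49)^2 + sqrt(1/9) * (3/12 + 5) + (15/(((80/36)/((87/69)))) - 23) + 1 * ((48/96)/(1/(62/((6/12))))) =56356/23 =2450.26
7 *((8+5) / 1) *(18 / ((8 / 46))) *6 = 56511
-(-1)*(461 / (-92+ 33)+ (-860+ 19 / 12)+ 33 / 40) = -865.41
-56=-56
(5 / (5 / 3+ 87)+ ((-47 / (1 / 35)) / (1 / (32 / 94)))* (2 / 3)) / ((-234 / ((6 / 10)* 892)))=13285225 / 15561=853.75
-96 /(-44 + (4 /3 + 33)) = 288 /29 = 9.93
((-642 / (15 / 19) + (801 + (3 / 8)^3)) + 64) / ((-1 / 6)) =-311.12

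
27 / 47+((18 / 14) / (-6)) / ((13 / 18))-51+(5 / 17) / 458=-1689065669 / 33300722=-50.72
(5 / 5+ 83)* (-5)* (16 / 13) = -6720 / 13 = -516.92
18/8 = 2.25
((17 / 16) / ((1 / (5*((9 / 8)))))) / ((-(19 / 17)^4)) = -63893565 / 16681088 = -3.83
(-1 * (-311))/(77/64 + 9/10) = 99520/673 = 147.88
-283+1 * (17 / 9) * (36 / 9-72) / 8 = -5383 / 18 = -299.06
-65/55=-1.18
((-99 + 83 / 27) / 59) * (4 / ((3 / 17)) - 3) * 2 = -5180 / 81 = -63.95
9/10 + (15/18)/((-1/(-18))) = 159/10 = 15.90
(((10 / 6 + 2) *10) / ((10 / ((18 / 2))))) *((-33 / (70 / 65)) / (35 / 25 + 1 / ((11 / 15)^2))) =-8564985 / 27608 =-310.24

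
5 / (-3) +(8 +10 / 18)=62 / 9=6.89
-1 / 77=-0.01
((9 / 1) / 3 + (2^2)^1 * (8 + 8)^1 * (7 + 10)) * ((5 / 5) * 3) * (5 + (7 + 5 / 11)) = 448401 / 11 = 40763.73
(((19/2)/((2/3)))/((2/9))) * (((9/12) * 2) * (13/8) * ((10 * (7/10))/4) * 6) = 420147/256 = 1641.20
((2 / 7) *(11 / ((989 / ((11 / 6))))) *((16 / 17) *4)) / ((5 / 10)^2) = 30976 / 353073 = 0.09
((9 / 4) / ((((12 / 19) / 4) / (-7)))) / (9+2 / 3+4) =-1197 / 164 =-7.30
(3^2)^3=729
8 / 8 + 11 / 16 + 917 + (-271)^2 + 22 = 1190107 / 16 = 74381.69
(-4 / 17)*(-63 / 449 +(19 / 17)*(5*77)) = -101.21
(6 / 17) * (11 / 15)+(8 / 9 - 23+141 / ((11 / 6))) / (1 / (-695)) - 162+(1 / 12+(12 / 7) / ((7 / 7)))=-9011178401 / 235620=-38244.54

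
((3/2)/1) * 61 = 183/2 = 91.50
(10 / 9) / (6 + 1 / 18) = 20 / 109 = 0.18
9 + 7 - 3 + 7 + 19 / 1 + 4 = 43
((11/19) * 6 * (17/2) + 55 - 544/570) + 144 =64858/285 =227.57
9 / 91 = 0.10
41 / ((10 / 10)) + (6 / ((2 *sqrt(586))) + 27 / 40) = 3 *sqrt(586) / 586 + 1667 / 40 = 41.80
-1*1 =-1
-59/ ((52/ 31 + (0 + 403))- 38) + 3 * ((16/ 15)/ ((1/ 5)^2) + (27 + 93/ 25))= 48877843/ 284175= 172.00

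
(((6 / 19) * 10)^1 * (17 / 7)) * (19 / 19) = 1020 / 133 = 7.67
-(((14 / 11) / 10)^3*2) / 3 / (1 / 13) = -8918 / 499125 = -0.02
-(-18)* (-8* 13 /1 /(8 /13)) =-3042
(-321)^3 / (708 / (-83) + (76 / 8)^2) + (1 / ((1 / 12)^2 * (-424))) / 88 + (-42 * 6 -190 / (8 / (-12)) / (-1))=-25642333635447 / 63269492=-405287.49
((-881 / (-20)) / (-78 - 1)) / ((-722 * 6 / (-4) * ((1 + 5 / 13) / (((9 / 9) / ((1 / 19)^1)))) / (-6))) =11453 / 270180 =0.04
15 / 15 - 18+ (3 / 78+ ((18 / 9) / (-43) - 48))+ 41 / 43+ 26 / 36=-318625 / 5031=-63.33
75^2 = 5625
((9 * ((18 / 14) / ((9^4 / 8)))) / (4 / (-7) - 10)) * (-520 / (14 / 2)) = 2080 / 20979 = 0.10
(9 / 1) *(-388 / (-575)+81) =422667 / 575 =735.07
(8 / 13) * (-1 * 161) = -1288 / 13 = -99.08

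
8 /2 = 4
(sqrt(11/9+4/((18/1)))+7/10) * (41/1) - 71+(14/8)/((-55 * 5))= -46537/1100+41 * sqrt(13)/3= 6.97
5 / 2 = 2.50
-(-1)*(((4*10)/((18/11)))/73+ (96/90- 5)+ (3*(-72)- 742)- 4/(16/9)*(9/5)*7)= -13007923/13140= -989.95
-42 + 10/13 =-536/13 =-41.23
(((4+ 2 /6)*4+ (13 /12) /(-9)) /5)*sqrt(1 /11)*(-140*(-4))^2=2649920*sqrt(11) /27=325510.75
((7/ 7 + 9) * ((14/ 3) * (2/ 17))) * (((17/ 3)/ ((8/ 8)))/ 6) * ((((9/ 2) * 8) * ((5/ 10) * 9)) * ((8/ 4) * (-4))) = -6720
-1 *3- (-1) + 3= 1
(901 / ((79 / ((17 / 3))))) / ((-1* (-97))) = 15317 / 22989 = 0.67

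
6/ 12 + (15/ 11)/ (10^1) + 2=29/ 11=2.64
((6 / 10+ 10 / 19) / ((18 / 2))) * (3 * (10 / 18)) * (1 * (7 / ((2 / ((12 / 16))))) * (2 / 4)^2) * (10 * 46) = 86135 / 1368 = 62.96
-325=-325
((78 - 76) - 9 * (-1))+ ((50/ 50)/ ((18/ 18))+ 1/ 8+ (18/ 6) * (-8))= -95/ 8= -11.88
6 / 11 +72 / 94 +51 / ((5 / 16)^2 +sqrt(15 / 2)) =32815602 / 50758543 +1671168 * sqrt(30) / 490895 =19.29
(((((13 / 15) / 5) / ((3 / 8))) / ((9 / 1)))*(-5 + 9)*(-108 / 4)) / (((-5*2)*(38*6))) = 52 / 21375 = 0.00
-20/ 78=-10/ 39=-0.26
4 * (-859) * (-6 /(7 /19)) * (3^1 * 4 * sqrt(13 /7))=4700448 * sqrt(91) /49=915090.12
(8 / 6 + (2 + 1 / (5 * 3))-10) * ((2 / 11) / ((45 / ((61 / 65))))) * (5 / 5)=-122 / 4875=-0.03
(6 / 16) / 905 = 3 / 7240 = 0.00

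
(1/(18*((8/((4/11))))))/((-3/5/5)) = -25/1188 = -0.02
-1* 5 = -5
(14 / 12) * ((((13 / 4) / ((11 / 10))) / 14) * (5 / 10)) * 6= 65 / 88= 0.74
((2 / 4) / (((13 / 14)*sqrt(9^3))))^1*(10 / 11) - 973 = -3756683 / 3861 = -972.98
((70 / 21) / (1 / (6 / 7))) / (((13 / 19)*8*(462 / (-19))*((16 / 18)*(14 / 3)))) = -16245 / 3139136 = -0.01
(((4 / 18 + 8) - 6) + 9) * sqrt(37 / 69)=101 * sqrt(2553) / 621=8.22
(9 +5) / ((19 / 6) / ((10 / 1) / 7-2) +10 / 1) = 336 / 107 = 3.14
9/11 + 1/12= 119/132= 0.90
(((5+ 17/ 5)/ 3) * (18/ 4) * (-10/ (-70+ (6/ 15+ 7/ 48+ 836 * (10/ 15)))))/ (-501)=10080/ 19554197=0.00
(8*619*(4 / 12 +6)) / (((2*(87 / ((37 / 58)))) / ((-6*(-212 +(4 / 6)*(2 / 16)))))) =146202.17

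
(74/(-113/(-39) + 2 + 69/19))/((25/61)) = 1672437/79000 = 21.17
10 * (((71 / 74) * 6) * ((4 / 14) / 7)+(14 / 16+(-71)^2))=365653815 / 7252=50421.10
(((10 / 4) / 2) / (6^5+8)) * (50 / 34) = 125 / 529312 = 0.00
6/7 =0.86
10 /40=0.25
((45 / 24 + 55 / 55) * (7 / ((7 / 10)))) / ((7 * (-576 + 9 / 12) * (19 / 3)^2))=-345 / 1938209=-0.00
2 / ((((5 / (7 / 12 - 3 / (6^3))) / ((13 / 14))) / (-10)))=-533 / 252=-2.12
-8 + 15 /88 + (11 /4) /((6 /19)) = 29 /33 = 0.88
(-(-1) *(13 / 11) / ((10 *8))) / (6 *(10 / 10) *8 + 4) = 1 / 3520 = 0.00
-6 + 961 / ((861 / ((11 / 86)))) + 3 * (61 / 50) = -2033708 / 925575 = -2.20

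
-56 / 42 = -4 / 3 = -1.33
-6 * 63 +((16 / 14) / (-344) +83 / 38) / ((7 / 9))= -30040443 / 80066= -375.20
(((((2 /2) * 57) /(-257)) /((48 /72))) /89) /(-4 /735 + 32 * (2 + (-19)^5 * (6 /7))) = 125685 /2283553805347784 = 0.00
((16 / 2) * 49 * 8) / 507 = 3136 / 507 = 6.19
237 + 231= 468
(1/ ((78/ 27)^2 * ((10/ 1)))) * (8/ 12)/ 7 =27/ 23660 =0.00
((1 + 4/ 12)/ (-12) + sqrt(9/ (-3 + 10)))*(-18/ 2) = 1 - 27*sqrt(7)/ 7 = -9.21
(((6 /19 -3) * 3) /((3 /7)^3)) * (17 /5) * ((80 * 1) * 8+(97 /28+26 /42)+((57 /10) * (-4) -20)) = -3576204779 /17100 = -209134.78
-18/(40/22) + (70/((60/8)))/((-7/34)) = -1657/30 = -55.23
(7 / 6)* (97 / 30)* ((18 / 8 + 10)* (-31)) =-1031401 / 720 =-1432.50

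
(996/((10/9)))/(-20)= -44.82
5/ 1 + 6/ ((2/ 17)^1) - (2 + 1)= 53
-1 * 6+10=4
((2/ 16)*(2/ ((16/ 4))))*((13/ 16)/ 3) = 13/ 768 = 0.02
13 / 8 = 1.62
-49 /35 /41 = -7 /205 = -0.03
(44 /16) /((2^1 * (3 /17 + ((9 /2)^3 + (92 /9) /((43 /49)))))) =72369 /5418467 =0.01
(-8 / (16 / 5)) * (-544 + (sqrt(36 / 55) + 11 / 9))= 24425 / 18 - 3 * sqrt(55) / 11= 1354.92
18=18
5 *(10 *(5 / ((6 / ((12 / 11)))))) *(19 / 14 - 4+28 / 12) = -3250 / 231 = -14.07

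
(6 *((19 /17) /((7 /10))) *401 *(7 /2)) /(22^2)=27.78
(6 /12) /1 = 1 /2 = 0.50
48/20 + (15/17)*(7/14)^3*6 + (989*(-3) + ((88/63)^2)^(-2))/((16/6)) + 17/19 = -858927130659347/774806405120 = -1108.57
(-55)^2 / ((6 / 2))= 3025 / 3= 1008.33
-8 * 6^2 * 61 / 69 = -5856 / 23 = -254.61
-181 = -181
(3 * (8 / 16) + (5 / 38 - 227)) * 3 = -676.11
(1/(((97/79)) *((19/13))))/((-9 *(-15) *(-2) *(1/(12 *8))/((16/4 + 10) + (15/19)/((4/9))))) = -4925492/1575765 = -3.13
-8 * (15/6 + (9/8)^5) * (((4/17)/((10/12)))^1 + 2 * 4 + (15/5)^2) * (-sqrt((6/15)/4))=207083461 * sqrt(10)/3481600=188.09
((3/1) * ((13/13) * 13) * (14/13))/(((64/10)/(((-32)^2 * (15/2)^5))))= 159468750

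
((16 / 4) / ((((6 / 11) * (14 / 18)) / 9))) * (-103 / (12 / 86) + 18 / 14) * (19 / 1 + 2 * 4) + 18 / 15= -413633091 / 245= -1688298.33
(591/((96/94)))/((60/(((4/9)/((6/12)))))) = 9259/1080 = 8.57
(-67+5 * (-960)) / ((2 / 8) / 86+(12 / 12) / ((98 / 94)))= -82038152 / 16217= -5058.77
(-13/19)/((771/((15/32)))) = -65/156256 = -0.00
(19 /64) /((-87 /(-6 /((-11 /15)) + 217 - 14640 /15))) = 52307 /20416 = 2.56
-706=-706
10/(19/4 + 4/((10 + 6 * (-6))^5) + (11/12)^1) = 17822064/10099169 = 1.76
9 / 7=1.29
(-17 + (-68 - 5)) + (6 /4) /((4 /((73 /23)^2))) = -364893 /4232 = -86.22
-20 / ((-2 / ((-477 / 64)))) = -2385 / 32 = -74.53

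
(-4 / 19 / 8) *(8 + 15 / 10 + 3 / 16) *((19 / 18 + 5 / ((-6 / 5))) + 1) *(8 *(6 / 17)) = 155 / 102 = 1.52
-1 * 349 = -349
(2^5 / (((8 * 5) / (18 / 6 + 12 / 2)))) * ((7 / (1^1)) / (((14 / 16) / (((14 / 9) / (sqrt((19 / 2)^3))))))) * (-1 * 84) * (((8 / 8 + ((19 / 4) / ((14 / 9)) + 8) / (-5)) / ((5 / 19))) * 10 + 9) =13926528 * sqrt(38) / 9025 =9512.34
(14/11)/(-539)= -2/847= -0.00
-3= -3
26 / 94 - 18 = -833 / 47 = -17.72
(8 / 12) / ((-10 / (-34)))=34 / 15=2.27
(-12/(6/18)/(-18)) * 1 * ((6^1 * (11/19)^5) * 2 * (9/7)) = 34787016/17332693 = 2.01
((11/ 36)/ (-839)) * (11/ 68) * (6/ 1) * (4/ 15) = -121/ 1283670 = -0.00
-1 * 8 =-8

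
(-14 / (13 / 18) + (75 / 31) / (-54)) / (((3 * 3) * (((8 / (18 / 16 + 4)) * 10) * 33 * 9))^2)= -236921821 / 21229287410073600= -0.00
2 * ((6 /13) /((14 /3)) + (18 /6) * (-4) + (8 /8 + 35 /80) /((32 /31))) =-489613 /23296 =-21.02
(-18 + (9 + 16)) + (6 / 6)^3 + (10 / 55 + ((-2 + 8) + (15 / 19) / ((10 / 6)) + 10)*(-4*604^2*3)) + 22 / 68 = -512473026665 / 7106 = -72118354.44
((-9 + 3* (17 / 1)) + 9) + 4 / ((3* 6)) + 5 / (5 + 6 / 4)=6083 / 117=51.99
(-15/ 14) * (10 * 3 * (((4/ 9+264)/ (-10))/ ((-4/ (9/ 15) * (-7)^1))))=255/ 14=18.21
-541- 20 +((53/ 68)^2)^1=-2591255/ 4624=-560.39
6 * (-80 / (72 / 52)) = -1040 / 3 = -346.67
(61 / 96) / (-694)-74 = -4930237 / 66624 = -74.00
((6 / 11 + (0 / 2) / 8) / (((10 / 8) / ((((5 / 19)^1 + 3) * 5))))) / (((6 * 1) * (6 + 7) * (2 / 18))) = 2232 / 2717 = 0.82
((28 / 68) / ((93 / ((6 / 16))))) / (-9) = -7 / 37944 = -0.00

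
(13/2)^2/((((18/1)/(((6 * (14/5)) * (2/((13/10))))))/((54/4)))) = 819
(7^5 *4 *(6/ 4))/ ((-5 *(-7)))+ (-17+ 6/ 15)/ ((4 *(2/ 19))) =113671/ 40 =2841.78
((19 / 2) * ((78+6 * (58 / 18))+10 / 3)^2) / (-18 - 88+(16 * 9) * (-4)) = -141.16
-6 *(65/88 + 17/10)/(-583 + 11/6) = 9657/383570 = 0.03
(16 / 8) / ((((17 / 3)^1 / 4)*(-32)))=-3 / 68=-0.04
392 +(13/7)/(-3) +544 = 19643/21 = 935.38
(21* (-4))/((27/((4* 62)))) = -6944/9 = -771.56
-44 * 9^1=-396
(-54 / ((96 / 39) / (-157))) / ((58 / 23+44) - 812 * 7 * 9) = -1267461 / 18808288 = -0.07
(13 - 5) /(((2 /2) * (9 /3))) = 8 /3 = 2.67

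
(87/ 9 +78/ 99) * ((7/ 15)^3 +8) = 628889/ 7425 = 84.70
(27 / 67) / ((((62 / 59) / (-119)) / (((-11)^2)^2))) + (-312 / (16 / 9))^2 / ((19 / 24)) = -49662896769 / 78926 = -629233.67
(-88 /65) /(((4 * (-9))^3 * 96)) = 11 /36391680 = 0.00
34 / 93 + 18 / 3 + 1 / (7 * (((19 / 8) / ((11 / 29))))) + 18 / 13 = 36246482 / 4663113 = 7.77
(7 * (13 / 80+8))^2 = 20894041 / 6400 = 3264.69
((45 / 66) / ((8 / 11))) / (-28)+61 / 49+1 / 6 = 1.38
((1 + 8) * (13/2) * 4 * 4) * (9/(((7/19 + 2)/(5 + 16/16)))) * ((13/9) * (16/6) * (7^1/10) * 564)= 811329792/25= 32453191.68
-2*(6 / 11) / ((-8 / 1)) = 3 / 22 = 0.14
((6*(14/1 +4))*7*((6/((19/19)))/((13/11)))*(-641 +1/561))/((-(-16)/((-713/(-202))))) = -12114654300/22321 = -542746.93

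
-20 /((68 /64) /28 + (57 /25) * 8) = -224000 /204713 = -1.09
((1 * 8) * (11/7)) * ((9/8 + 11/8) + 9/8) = 319/7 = 45.57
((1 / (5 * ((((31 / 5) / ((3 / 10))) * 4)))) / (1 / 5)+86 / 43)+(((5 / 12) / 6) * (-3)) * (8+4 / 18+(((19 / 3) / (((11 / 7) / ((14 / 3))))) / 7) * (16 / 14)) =-25087 / 73656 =-0.34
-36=-36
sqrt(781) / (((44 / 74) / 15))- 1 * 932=-932+ 555 * sqrt(781) / 22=-226.99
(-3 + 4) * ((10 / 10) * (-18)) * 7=-126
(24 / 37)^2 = 576 / 1369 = 0.42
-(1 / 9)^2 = -1 / 81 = -0.01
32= 32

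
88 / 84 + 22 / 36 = 209 / 126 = 1.66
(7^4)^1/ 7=343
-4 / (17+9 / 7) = -7 / 32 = -0.22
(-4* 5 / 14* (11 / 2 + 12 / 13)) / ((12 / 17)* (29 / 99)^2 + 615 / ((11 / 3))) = -46375065 / 848007979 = -0.05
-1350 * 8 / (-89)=10800 / 89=121.35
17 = 17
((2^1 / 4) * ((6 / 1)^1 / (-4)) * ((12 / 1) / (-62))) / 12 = 3 / 248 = 0.01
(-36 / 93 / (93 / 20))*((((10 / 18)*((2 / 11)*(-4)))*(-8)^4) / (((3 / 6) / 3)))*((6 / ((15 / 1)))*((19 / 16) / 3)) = 12451840 / 95139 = 130.88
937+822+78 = 1837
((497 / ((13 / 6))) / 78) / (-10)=-497 / 1690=-0.29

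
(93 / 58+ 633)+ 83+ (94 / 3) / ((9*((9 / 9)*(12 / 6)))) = 1126493 / 1566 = 719.34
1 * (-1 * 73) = -73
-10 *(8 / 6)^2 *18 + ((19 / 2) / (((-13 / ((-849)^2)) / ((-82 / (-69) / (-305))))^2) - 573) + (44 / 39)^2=33121330959767353 / 74848752225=442510.13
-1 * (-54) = 54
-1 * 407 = -407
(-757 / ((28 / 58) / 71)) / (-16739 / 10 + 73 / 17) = 132486355 / 1986831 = 66.68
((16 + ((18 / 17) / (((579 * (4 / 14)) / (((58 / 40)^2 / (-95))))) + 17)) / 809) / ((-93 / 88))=-15085973243 / 390849945250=-0.04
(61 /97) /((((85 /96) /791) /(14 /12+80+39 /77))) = 42902032 /935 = 45884.53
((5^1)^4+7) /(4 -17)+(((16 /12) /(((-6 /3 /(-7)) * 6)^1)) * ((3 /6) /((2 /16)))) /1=-5324 /117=-45.50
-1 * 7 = -7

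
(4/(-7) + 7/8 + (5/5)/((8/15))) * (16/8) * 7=61/2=30.50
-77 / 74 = -1.04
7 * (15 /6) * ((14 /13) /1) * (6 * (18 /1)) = 26460 /13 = 2035.38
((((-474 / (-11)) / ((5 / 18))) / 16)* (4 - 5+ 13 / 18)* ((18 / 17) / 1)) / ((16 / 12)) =-6399 / 2992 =-2.14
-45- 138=-183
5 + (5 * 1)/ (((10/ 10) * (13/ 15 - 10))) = 610/ 137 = 4.45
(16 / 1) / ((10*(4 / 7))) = 14 / 5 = 2.80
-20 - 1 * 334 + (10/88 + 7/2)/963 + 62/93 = -4990427/14124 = -353.33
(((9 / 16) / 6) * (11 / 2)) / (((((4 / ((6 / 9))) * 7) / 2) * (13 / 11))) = 121 / 5824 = 0.02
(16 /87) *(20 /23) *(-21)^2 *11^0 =47040 /667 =70.52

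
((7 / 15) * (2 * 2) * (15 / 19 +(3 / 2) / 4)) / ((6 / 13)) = 5369 / 1140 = 4.71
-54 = -54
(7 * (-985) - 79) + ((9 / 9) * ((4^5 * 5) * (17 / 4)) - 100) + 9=14695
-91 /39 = -2.33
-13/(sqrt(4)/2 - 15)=13/14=0.93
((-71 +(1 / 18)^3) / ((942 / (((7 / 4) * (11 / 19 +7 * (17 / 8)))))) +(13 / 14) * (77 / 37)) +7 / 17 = 7932460927 / 25938067968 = 0.31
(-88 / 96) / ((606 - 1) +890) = -11 / 17940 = -0.00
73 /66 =1.11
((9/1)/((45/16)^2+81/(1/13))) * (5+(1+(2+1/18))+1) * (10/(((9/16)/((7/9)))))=3338240/3142719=1.06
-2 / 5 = -0.40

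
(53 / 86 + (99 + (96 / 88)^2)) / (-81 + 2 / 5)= -1.25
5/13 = 0.38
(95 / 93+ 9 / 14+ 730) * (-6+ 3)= -952627 / 434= -2194.99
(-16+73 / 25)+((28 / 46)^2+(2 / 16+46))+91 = 13163161 / 105800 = 124.42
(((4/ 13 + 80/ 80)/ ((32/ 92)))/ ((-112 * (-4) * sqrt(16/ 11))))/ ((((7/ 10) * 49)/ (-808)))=-197455 * sqrt(11)/ 3995264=-0.16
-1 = -1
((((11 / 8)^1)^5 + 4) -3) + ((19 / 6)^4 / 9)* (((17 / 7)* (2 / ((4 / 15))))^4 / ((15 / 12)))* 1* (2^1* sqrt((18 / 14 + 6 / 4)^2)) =9055947253059799 / 1652195328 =5481160.19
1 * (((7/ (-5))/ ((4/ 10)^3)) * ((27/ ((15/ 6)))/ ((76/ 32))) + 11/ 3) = -5461/ 57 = -95.81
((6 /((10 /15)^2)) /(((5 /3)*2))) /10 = 81 /200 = 0.40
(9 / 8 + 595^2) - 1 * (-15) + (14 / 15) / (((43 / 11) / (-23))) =1826823869 / 5160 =354035.63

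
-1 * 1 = -1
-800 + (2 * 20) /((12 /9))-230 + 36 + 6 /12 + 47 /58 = -27918 /29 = -962.69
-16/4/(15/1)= -4/15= -0.27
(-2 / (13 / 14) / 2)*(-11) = 154 / 13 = 11.85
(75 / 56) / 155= 15 / 1736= 0.01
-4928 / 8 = -616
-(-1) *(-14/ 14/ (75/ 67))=-67/ 75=-0.89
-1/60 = -0.02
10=10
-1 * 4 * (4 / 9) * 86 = -1376 / 9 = -152.89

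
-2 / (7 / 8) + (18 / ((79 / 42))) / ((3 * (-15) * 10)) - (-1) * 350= 4806856 / 13825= 347.69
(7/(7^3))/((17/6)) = 6/833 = 0.01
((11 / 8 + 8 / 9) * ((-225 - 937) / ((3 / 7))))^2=439464252241 / 11664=37676976.36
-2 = -2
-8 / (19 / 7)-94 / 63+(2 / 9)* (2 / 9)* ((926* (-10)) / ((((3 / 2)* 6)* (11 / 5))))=-29366374 / 1066527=-27.53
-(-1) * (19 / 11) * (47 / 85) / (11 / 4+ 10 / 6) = 10716 / 49555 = 0.22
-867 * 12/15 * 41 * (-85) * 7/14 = 1208598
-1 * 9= -9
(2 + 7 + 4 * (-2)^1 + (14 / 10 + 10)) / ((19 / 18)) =1116 / 95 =11.75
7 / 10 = 0.70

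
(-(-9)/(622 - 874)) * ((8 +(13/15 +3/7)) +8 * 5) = -1294/735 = -1.76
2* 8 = 16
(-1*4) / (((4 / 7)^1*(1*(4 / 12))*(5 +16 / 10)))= -35 / 11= -3.18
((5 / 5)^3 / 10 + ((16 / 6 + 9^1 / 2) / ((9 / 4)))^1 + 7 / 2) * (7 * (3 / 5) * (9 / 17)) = 6412 / 425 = 15.09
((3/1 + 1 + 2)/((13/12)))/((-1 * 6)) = -12/13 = -0.92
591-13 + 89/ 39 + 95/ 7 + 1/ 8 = 1297249/ 2184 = 593.98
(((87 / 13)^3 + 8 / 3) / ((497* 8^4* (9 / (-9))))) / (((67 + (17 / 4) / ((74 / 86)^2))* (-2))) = 545706673 / 534447700899840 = 0.00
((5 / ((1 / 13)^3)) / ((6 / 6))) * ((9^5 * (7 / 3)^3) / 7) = 1177185555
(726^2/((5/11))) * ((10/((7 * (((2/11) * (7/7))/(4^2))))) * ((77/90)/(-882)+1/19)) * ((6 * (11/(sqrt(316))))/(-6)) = -1735293603208 * sqrt(79)/3309705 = -4660121.35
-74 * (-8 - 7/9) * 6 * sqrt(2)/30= 5846 * sqrt(2)/45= 183.72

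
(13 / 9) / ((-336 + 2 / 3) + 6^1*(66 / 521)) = -521 / 120678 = -0.00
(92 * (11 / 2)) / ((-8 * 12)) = -253 / 48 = -5.27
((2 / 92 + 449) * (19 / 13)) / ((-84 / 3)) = -392445 / 16744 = -23.44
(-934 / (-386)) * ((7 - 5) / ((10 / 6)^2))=8406 / 4825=1.74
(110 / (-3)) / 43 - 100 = -13010 / 129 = -100.85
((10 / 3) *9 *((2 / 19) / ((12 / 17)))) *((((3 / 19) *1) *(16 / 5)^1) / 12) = 68 / 361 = 0.19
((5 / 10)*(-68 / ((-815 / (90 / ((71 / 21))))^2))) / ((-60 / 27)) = 10930626 / 669671645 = 0.02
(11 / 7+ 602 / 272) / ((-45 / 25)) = -6005 / 2856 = -2.10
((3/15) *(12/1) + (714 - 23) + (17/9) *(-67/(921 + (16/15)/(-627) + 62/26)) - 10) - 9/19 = 109299825833/160078420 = 682.79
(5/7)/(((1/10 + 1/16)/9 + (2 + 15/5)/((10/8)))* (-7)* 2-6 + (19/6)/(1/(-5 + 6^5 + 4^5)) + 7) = 1800/70044863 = 0.00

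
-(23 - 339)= 316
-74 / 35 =-2.11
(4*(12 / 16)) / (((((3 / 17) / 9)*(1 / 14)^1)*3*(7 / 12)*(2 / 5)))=3060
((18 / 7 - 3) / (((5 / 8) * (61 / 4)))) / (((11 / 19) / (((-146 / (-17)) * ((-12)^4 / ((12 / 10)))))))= -920346624 / 79849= -11526.09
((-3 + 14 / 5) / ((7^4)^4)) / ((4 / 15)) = -3 / 132931722278404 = -0.00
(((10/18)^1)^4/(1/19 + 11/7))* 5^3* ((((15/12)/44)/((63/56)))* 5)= 259765625/280600848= 0.93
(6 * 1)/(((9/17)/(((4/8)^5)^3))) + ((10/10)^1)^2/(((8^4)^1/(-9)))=-91/49152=-0.00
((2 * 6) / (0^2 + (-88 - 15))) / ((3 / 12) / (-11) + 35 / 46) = -4048 / 25647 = -0.16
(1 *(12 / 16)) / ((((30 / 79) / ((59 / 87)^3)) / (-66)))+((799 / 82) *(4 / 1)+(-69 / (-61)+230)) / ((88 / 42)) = 2664875517131 / 30193460055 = 88.26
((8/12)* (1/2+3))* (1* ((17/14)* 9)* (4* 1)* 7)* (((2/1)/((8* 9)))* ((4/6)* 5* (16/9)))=117.53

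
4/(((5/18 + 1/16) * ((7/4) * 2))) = 1152/343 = 3.36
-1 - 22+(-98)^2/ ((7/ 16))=21929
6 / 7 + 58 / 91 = 136 / 91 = 1.49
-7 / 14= -1 / 2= -0.50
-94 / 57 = -1.65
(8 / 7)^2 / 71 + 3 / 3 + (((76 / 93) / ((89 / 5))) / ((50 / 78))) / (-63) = 439390129 / 431935245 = 1.02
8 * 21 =168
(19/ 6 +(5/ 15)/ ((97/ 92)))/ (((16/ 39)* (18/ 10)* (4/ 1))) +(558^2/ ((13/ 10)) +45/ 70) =2435532643849/ 10168704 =239512.59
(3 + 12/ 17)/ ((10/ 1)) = 63/ 170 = 0.37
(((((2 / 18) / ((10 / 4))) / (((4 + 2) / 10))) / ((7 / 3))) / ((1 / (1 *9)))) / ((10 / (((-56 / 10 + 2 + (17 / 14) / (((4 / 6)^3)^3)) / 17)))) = 1544031 / 21324800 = 0.07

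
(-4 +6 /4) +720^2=1036795 /2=518397.50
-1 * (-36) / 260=9 / 65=0.14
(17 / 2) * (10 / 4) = 21.25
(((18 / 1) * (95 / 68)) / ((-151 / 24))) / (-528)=855 / 112948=0.01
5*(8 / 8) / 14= 5 / 14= 0.36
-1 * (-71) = 71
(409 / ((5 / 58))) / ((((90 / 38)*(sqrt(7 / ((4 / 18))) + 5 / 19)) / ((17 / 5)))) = -291163828 / 5105925 + 2766056366*sqrt(14) / 8509875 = 1159.17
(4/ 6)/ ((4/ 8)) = 4/ 3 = 1.33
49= 49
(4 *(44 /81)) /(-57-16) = -176 /5913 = -0.03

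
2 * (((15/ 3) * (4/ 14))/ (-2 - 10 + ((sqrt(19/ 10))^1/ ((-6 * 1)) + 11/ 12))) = -400/ 1551 + 80 * sqrt(190)/ 206283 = -0.25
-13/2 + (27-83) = -125/2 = -62.50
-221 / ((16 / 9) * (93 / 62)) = -663 / 8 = -82.88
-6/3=-2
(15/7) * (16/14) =120/49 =2.45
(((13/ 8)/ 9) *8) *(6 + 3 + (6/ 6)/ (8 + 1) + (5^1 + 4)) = 2119/ 81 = 26.16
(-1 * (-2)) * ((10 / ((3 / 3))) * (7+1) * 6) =960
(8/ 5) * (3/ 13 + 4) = 88/ 13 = 6.77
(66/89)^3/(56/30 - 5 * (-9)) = 4312440/495593207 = 0.01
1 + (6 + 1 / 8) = 57 / 8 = 7.12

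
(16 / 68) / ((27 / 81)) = 12 / 17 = 0.71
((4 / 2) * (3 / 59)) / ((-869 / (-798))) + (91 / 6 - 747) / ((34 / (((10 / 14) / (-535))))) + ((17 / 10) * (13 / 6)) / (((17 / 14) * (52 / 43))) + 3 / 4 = 88275045501 / 26113345720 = 3.38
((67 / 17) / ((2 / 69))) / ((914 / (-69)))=-318987 / 31076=-10.26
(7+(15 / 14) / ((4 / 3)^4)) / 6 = 26303 / 21504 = 1.22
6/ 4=3/ 2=1.50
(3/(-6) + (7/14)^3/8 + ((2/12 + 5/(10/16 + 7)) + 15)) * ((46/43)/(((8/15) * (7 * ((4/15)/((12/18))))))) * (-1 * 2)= -103292425/4700416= -21.98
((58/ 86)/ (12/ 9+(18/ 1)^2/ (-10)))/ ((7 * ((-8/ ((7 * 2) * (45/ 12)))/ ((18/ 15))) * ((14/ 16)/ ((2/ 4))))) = 3915/ 280532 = 0.01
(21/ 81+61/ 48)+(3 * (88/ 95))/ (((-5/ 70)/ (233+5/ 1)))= -9257.92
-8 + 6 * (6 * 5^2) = 892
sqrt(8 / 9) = 2 * sqrt(2) / 3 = 0.94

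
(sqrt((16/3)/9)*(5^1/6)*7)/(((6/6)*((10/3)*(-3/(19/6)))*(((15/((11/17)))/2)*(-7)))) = 0.02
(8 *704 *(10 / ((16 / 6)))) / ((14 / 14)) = 21120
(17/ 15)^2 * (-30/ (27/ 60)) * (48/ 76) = -54.08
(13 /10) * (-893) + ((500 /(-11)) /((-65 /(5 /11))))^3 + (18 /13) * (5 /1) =-44912911044753 /38921195170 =-1153.94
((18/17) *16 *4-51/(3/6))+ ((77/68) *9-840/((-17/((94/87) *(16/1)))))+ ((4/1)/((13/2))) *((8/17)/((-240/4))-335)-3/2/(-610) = 731854712/1172847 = 624.00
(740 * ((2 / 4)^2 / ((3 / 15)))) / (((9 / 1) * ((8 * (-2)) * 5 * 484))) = -185 / 69696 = -0.00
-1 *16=-16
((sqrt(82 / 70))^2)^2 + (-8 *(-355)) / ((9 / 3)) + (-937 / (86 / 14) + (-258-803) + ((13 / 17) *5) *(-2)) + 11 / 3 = -723928042 / 2686425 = -269.48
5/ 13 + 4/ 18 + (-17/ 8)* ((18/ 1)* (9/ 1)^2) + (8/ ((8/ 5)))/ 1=-1447357/ 468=-3092.64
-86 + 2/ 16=-687/ 8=-85.88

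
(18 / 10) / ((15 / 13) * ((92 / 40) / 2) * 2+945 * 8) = 78 / 327715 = 0.00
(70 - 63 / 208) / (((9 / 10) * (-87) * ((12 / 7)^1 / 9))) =-507395 / 108576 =-4.67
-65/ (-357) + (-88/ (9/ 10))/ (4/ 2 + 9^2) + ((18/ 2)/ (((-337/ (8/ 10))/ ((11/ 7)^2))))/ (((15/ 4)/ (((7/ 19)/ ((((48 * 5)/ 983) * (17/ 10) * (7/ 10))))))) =-20196537859/ 19921365765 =-1.01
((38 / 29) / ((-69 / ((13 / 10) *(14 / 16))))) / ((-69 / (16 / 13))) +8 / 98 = 2774414 / 33826905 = 0.08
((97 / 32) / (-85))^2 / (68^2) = 9409 / 34210201600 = 0.00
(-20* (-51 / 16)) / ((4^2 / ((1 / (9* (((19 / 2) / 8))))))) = 85 / 228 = 0.37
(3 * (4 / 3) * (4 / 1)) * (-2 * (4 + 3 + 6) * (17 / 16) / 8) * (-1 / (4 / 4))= 221 / 4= 55.25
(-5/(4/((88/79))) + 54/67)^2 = 0.34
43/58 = 0.74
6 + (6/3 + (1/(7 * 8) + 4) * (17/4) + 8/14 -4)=21.65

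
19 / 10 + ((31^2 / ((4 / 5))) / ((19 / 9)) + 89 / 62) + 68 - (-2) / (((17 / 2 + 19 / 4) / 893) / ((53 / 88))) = 93495917 / 129580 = 721.53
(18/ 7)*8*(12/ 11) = 1728/ 77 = 22.44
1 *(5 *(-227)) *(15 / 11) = -1547.73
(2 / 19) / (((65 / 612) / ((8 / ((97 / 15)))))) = 29376 / 23959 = 1.23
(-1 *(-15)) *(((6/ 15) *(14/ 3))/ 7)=4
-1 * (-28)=28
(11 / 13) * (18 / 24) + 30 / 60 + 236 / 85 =17287 / 4420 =3.91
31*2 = 62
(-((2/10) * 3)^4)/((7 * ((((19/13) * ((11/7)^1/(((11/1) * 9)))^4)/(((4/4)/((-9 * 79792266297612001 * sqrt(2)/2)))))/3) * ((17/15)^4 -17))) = -186535791 * sqrt(2)/3434783955888775662032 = -0.00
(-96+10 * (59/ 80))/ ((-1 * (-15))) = -709/ 120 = -5.91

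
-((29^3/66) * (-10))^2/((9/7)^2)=-728658568225/88209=-8260592.10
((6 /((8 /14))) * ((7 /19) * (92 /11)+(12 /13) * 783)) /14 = 1479102 /2717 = 544.39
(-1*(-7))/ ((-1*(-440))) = 7/ 440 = 0.02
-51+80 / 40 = -49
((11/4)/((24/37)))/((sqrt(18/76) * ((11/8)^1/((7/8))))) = 259 * sqrt(38)/288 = 5.54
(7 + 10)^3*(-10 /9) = -49130 /9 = -5458.89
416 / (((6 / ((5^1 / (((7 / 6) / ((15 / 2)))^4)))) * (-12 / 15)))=-1776937500 / 2401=-740082.26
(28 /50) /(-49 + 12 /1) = -14 /925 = -0.02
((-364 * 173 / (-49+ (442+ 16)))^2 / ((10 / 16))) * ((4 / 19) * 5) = 39924.98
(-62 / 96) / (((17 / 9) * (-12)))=31 / 1088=0.03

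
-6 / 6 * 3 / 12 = -1 / 4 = -0.25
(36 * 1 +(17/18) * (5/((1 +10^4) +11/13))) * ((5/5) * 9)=84256657/260048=324.00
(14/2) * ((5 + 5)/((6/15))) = 175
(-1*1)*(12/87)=-4/29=-0.14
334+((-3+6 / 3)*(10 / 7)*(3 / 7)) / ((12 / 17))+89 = 41369 / 98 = 422.13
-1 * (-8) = 8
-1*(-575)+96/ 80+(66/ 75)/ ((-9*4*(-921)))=576.20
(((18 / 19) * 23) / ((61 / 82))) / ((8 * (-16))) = -8487 / 37088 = -0.23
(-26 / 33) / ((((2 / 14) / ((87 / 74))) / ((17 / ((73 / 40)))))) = -1794520 / 29711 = -60.40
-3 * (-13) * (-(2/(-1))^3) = 312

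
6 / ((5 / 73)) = 438 / 5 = 87.60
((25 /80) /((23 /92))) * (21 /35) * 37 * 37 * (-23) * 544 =-12846696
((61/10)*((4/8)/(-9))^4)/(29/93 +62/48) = 1891/52181820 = 0.00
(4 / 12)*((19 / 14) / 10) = 19 / 420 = 0.05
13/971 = 0.01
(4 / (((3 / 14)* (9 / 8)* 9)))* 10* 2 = 8960 / 243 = 36.87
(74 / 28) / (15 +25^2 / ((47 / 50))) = 1739 / 447370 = 0.00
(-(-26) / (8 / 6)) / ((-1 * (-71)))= 39 / 142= 0.27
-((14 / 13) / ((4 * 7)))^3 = -1 / 17576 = -0.00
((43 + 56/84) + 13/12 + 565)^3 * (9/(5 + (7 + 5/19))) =2481027118749/14912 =166377891.55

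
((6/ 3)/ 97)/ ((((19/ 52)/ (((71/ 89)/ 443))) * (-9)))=-7384/ 653975649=-0.00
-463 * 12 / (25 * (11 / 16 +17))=-12.56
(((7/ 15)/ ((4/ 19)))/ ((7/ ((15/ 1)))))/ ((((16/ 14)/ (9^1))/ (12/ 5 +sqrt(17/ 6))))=399 * sqrt(102)/ 64 +3591/ 40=152.74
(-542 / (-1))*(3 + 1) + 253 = 2421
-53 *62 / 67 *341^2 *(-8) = 3056794928 / 67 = 45623804.90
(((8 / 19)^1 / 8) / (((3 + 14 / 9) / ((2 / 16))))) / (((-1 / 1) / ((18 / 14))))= -81 / 43624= -0.00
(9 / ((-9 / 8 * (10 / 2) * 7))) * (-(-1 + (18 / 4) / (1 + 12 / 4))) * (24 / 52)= 6 / 455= 0.01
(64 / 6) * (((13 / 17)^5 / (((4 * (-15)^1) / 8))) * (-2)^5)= 760408064 / 63893565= 11.90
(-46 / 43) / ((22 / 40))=-920 / 473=-1.95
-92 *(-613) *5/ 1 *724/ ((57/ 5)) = 1020767600/ 57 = 17908203.51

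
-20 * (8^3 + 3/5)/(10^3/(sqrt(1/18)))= -2563 * sqrt(2)/1500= -2.42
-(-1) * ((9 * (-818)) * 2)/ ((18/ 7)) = -5726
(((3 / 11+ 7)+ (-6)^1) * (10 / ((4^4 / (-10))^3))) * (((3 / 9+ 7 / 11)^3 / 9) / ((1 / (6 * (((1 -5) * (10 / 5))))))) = 4375 / 1185921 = 0.00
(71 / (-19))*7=-497 / 19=-26.16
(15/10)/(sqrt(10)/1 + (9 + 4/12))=63/347 - 27 *sqrt(10)/1388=0.12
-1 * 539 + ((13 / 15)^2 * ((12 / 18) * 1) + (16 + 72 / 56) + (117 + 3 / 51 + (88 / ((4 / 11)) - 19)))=-181.15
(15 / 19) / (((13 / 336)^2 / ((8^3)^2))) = 443925135360 / 3211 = 138251365.73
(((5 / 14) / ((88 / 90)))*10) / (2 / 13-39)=-2925 / 31108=-0.09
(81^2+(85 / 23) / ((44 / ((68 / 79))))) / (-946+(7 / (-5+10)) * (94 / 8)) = -2622723040 / 371578317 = -7.06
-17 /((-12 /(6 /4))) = 17 /8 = 2.12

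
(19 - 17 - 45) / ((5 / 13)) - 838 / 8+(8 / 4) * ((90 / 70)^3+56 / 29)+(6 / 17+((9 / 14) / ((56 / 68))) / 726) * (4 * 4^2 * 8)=-11122917769 / 409219580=-27.18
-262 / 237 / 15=-262 / 3555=-0.07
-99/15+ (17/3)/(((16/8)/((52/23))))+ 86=85.81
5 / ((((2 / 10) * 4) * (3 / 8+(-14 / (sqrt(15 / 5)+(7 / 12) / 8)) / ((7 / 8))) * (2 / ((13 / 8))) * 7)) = -0.09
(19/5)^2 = 361/25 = 14.44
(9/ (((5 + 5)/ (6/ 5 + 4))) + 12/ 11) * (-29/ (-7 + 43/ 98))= 4510254/ 176825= 25.51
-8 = -8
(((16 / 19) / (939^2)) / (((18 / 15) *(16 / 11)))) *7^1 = 385 / 100516194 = 0.00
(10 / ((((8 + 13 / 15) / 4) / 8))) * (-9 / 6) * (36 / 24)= -81.20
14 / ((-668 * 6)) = -7 / 2004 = -0.00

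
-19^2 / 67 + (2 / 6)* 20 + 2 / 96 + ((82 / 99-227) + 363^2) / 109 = 13975409143 / 11567952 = 1208.11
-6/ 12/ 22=-1/ 44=-0.02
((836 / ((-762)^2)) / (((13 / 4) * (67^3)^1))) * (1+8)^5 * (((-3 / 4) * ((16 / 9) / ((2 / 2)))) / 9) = -0.00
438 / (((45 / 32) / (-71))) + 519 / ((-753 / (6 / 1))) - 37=-83414587 / 3765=-22155.27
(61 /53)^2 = 1.32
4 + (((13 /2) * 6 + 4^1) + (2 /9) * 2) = 427 /9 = 47.44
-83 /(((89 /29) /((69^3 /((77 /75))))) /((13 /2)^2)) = -10022390741025 /27412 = -365620558.19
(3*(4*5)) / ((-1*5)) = -12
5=5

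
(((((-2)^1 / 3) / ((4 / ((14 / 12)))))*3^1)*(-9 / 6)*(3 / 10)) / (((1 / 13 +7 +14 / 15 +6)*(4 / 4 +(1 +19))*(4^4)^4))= 39 / 187741610442752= 0.00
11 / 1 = 11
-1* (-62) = 62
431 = 431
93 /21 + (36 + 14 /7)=297 /7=42.43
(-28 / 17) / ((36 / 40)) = -280 / 153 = -1.83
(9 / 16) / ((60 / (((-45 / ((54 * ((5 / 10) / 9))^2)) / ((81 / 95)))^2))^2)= 2036265625 / 11019960576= 0.18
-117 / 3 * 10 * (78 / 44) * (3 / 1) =-22815 / 11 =-2074.09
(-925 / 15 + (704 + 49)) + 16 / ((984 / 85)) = 85204 / 123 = 692.72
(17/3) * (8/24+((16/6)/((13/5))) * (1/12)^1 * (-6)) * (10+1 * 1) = -1309/117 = -11.19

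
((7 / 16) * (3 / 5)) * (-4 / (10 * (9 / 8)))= -7 / 75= -0.09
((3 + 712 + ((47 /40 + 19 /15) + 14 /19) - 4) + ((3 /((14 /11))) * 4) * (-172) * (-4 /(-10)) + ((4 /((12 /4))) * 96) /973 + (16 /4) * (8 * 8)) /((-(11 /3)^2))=-428102589 /17895416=-23.92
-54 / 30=-9 / 5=-1.80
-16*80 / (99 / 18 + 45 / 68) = -87040 / 419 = -207.73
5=5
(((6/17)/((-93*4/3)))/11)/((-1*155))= 3/1797070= 0.00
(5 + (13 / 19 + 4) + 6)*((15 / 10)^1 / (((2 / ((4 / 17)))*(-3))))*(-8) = 2384 / 323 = 7.38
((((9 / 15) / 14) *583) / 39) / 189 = 583 / 171990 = 0.00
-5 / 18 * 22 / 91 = -55 / 819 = -0.07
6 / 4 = 3 / 2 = 1.50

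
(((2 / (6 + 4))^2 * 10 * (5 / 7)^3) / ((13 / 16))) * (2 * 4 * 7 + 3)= 47200 / 4459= 10.59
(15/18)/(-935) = -1/1122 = -0.00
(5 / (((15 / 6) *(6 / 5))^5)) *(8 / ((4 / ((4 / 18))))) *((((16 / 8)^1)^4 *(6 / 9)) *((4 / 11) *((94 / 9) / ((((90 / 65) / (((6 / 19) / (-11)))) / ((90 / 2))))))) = -15641600 / 45251217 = -0.35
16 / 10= 1.60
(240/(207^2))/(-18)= -40/128547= -0.00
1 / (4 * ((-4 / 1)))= -1 / 16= -0.06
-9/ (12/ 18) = -27/ 2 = -13.50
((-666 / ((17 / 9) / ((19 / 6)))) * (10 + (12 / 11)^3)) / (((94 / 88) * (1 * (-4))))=285436278 / 96679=2952.41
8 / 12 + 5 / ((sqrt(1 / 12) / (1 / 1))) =2 / 3 + 10*sqrt(3) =17.99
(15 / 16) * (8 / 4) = 1.88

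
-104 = -104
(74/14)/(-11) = -37/77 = -0.48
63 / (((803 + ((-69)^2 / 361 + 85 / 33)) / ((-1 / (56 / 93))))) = -9971181 / 78031496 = -0.13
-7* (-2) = 14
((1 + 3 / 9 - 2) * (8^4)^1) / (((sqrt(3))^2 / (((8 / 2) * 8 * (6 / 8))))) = -65536 / 3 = -21845.33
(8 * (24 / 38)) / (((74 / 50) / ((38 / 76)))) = 1200 / 703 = 1.71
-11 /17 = -0.65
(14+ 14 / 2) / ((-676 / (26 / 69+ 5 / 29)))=-7693 / 450892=-0.02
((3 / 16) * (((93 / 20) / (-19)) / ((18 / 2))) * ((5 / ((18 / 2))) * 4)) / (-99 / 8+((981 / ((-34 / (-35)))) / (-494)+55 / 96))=13702 / 16744521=0.00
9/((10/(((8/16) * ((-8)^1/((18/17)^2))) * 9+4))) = -253/10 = -25.30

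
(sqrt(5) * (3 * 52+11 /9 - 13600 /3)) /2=-39385 * sqrt(5) /18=-4892.64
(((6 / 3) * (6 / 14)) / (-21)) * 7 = -2 / 7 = -0.29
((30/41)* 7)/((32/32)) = 210/41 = 5.12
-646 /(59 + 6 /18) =-969 /89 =-10.89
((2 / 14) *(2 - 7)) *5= -25 / 7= -3.57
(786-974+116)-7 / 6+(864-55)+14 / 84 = 736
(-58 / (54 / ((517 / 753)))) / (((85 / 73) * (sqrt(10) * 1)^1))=-1094489 * sqrt(10) / 17281350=-0.20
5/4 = 1.25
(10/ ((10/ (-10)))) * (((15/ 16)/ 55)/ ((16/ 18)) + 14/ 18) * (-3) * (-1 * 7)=-353465/ 2112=-167.36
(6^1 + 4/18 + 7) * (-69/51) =-161/9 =-17.89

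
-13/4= -3.25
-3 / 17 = -0.18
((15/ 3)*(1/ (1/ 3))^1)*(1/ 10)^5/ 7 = 3/ 140000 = 0.00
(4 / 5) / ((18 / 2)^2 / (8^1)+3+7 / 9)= 0.06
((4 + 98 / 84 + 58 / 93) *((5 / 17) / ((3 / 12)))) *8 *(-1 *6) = -172320 / 527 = -326.98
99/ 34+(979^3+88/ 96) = 191416003537/ 204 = 938313742.83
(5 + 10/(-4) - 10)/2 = -15/4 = -3.75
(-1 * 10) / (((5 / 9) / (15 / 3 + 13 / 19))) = -1944 / 19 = -102.32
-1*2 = -2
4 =4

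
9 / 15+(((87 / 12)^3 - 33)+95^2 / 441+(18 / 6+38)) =57879377 / 141120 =410.14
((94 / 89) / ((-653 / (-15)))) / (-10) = -141 / 58117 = -0.00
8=8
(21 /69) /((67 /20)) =0.09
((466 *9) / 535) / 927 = 466 / 55105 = 0.01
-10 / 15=-2 / 3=-0.67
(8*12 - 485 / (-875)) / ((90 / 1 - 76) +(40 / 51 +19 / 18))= 5170482 / 848225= 6.10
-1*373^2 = -139129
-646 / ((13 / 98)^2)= -6204184 / 169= -36711.15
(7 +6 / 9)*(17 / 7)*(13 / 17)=299 / 21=14.24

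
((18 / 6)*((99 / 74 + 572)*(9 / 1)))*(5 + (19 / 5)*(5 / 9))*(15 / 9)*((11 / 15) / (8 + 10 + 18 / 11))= 20534668 / 2997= 6851.74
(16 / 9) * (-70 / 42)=-80 / 27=-2.96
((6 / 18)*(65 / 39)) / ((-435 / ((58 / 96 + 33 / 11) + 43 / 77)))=-15385 / 2893968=-0.01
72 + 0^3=72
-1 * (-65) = 65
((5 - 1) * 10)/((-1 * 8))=-5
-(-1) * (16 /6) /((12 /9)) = 2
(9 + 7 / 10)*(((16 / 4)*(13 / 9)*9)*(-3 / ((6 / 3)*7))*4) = -15132 / 35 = -432.34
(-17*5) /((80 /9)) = -153 /16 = -9.56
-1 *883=-883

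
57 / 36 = 19 / 12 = 1.58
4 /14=2 /7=0.29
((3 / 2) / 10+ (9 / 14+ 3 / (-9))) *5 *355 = 68515 / 84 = 815.65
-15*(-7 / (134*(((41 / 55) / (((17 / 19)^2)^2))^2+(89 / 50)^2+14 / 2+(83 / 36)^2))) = 0.05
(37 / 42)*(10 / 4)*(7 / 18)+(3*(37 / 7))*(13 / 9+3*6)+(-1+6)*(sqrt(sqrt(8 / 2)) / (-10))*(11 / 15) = 66785 / 216 - 11*sqrt(2) / 30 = 308.67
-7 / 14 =-1 / 2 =-0.50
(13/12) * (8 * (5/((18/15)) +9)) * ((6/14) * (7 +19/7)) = 69836/147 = 475.07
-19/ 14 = -1.36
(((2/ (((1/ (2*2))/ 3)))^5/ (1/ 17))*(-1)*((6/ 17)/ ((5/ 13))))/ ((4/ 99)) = -15371845632/ 5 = -3074369126.40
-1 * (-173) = 173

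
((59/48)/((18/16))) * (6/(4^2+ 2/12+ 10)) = 118/471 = 0.25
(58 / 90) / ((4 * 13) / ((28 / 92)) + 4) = 203 / 55080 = 0.00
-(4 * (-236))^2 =-891136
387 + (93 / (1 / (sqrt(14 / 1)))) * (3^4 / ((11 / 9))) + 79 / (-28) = 10757 / 28 + 67797 * sqrt(14) / 11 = 23445.37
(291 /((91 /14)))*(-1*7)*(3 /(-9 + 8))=12222 /13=940.15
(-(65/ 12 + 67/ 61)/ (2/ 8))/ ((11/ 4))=-19076/ 2013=-9.48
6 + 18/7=60/7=8.57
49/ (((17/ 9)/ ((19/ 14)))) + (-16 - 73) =-1829/ 34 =-53.79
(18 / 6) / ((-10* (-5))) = 3 / 50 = 0.06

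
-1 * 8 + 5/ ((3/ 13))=41/ 3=13.67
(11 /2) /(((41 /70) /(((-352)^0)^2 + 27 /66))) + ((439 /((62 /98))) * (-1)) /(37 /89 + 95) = 64320571 /10793332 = 5.96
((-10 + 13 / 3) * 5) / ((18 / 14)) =-595 / 27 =-22.04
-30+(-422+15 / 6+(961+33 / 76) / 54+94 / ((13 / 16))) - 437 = -40174235 / 53352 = -753.00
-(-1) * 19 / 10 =19 / 10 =1.90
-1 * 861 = -861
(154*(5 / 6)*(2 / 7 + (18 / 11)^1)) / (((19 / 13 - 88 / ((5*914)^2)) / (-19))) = -954335505500 / 297608967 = -3206.68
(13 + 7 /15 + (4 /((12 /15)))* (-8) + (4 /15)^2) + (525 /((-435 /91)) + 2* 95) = 350459 /6525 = 53.71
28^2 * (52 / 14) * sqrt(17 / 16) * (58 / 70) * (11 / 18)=16588 * sqrt(17) / 45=1519.87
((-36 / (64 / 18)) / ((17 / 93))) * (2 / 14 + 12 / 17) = -760833 / 16184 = -47.01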